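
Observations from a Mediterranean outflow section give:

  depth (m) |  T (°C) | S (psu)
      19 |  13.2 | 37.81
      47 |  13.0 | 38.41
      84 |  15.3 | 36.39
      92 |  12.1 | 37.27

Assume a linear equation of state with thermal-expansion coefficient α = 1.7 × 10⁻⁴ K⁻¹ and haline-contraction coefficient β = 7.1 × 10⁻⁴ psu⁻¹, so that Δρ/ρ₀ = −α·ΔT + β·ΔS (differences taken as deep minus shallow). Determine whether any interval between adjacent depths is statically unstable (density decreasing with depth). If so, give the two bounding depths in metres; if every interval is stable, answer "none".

47–84 m

Evaluate Δρ/ρ₀ = −αΔT + βΔS across each adjacent pair:
  19–47 m: −αΔT+βΔS = −(1.7 × 10⁻⁴)(-0.2)+(7.1 × 10⁻⁴)(+0.60) = 4.6 × 10⁻⁴ → stable
  47–84 m: −αΔT+βΔS = −(1.7 × 10⁻⁴)(+2.3)+(7.1 × 10⁻⁴)(-2.02) = -1.8 × 10⁻³ → UNSTABLE
  84–92 m: −αΔT+βΔS = −(1.7 × 10⁻⁴)(-3.2)+(7.1 × 10⁻⁴)(+0.88) = 1.2 × 10⁻³ → stable
The 47–84 m interval has Δρ < 0: lighter water underlies denser water.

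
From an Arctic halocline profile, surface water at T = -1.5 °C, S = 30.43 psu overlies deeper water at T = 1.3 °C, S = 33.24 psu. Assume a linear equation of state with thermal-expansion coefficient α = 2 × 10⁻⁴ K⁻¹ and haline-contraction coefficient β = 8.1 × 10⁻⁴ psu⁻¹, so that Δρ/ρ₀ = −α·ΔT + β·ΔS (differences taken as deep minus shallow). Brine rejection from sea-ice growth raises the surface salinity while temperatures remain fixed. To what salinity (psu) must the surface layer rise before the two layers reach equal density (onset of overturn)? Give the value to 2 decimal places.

32.55 psu

Neutral buoyancy requires −α(T_deep − T_surf) + β(S_deep − S_surf′) = 0.
S_surf′ = S_deep − (α/β)·ΔT = 33.24 − (2 × 10⁻⁴/8.1 × 10⁻⁴)·(+2.8) = 32.5486 psu.
Increase required: 32.5486 − 30.43 = 2.1186 psu.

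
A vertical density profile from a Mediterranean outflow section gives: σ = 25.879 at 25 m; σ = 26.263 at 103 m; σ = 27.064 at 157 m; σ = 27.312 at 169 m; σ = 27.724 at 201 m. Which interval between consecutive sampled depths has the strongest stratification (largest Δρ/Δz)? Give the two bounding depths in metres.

157–169 m

Compute the density gradient over each adjacent pair:
  25–103 m: Δρ/Δz = 0.384/78 = 4.9 × 10⁻³ kg m⁻⁴
  103–157 m: Δρ/Δz = 0.801/54 = 0.015 kg m⁻⁴
  157–169 m: Δρ/Δz = 0.248/12 = 0.021 kg m⁻⁴
  169–201 m: Δρ/Δz = 0.412/32 = 0.013 kg m⁻⁴
The largest gradient is in the 157–169 m interval — the pycnocline.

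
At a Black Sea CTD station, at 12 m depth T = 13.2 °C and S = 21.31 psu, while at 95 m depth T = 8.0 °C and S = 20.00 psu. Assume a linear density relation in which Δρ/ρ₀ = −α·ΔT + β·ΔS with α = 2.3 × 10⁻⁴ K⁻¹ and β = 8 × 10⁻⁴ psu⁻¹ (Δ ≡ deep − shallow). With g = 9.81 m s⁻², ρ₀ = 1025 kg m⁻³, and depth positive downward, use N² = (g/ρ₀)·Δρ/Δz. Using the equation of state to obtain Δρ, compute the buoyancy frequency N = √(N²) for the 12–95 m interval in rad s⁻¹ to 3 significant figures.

ΔT = -5.2 K, ΔS = -1.31 psu (deep − shallow).
Δρ/ρ₀ = −αΔT + βΔS = 1.196 × 10⁻³ − 1.048 × 10⁻³ = 1.48 × 10⁻⁴, so Δρ ≈ 0.1517 kg m⁻³.
N² = (g/ρ₀)·Δρ/Δz = g·(Δρ/ρ₀)/Δz = 9.81 × 1.48 × 10⁻⁴ / 83 = 1.7493 × 10⁻⁵ s⁻².
N = √(1.7493 × 10⁻⁵) = 4.1825 × 10⁻³ rad s⁻¹ ≈ 4.18 × 10⁻³ rad s⁻¹.

4.18 × 10⁻³ rad s⁻¹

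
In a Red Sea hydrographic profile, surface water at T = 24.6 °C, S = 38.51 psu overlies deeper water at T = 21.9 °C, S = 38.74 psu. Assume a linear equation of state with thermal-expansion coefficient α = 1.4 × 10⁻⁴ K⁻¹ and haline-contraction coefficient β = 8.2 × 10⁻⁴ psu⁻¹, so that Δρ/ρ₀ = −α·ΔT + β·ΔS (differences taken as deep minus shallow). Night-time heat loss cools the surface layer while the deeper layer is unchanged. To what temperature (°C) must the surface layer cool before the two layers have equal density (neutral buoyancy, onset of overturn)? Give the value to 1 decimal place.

Neutral buoyancy requires Δρ = 0, i.e. −α(T_deep − T_surf′) + β(S_deep − S_surf) = 0.
T_surf′ = T_deep − (β/α)·ΔS = 21.9 − (8.2 × 10⁻⁴/1.4 × 10⁻⁴)·(+0.23) = 20.553 °C.
Cooling required: 24.6 − (20.553) = 4.047 °C.

20.6 °C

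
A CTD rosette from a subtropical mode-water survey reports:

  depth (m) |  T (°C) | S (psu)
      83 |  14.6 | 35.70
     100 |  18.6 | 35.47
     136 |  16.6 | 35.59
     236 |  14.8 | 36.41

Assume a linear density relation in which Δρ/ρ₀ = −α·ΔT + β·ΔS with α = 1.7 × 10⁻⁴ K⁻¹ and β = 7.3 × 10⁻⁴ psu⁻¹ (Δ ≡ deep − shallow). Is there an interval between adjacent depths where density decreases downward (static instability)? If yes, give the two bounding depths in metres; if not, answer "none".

83–100 m

Evaluate Δρ/ρ₀ = −αΔT + βΔS across each adjacent pair:
  83–100 m: −αΔT+βΔS = −(1.7 × 10⁻⁴)(+4.0)+(7.3 × 10⁻⁴)(-0.23) = -8.5 × 10⁻⁴ → UNSTABLE
  100–136 m: −αΔT+βΔS = −(1.7 × 10⁻⁴)(-2.0)+(7.3 × 10⁻⁴)(+0.12) = 4.3 × 10⁻⁴ → stable
  136–236 m: −αΔT+βΔS = −(1.7 × 10⁻⁴)(-1.8)+(7.3 × 10⁻⁴)(+0.82) = 9.0 × 10⁻⁴ → stable
The 83–100 m interval has Δρ < 0: lighter water underlies denser water.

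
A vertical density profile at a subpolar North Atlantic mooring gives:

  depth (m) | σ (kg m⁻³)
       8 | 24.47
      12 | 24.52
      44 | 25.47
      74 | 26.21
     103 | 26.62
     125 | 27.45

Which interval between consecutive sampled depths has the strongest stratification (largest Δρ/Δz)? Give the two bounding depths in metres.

103–125 m

Compute the density gradient over each adjacent pair:
  8–12 m: Δρ/Δz = 0.05/4 = 0.013 kg m⁻⁴
  12–44 m: Δρ/Δz = 0.95/32 = 0.030 kg m⁻⁴
  44–74 m: Δρ/Δz = 0.74/30 = 0.025 kg m⁻⁴
  74–103 m: Δρ/Δz = 0.41/29 = 0.014 kg m⁻⁴
  103–125 m: Δρ/Δz = 0.83/22 = 0.038 kg m⁻⁴
The largest gradient is in the 103–125 m interval — the pycnocline.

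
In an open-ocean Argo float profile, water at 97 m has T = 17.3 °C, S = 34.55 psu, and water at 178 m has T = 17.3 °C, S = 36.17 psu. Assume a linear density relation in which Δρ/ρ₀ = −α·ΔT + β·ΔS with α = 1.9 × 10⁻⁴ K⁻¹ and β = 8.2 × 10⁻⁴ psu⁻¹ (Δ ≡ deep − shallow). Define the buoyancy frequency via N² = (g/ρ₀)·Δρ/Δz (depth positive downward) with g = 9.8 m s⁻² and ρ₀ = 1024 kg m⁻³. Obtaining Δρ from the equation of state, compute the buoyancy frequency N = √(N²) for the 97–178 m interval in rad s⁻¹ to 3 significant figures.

0.0127 rad s⁻¹

ΔT = +0.0 K, ΔS = +1.62 psu (deep − shallow).
Δρ/ρ₀ = −αΔT + βΔS = 0 + 1.3284 × 10⁻³ = 1.3284 × 10⁻³, so Δρ ≈ 1.360 kg m⁻³.
N² = (g/ρ₀)·Δρ/Δz = g·(Δρ/ρ₀)/Δz = 9.8 × 1.3284 × 10⁻³ / 81 = 1.6072 × 10⁻⁴ s⁻².
N = √(1.6072 × 10⁻⁴) = 0.012678 rad s⁻¹ ≈ 0.0127 rad s⁻¹.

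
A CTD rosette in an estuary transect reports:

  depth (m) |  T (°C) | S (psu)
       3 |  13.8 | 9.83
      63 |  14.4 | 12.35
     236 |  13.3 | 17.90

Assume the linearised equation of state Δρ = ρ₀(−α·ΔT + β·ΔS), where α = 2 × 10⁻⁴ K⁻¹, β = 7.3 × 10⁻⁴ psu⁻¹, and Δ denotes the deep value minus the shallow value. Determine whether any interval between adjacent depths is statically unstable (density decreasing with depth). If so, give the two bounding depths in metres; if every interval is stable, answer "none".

none

Evaluate Δρ/ρ₀ = −αΔT + βΔS across each adjacent pair:
  3–63 m: −αΔT+βΔS = −(2 × 10⁻⁴)(+0.6)+(7.3 × 10⁻⁴)(+2.52) = 1.7 × 10⁻³ → stable
  63–236 m: −αΔT+βΔS = −(2 × 10⁻⁴)(-1.1)+(7.3 × 10⁻⁴)(+5.55) = 4.3 × 10⁻³ → stable
Every interval has Δρ > 0: the column is stably stratified throughout.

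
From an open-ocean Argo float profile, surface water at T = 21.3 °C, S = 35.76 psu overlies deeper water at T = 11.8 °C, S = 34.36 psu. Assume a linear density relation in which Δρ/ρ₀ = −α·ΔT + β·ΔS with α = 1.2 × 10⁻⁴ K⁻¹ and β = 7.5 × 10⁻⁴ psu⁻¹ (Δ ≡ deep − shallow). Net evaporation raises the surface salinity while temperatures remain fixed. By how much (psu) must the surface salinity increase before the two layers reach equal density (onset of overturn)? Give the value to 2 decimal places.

Neutral buoyancy requires −α(T_deep − T_surf) + β(S_deep − S_surf′) = 0.
S_surf′ = S_deep − (α/β)·ΔT = 34.36 − (1.2 × 10⁻⁴/7.5 × 10⁻⁴)·(-9.5) = 35.8800 psu.
Increase required: 35.8800 − 35.76 = 0.1200 psu.

0.12 psu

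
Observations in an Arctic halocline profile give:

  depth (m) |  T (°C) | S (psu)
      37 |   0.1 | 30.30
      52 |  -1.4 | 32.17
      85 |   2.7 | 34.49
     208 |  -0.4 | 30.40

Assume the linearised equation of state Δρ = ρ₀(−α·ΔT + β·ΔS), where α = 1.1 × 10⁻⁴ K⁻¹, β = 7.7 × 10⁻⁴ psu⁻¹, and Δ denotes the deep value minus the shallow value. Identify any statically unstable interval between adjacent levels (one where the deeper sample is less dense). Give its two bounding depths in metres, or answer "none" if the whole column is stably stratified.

Evaluate Δρ/ρ₀ = −αΔT + βΔS across each adjacent pair:
  37–52 m: −αΔT+βΔS = −(1.1 × 10⁻⁴)(-1.5)+(7.7 × 10⁻⁴)(+1.87) = 1.6 × 10⁻³ → stable
  52–85 m: −αΔT+βΔS = −(1.1 × 10⁻⁴)(+4.1)+(7.7 × 10⁻⁴)(+2.32) = 1.3 × 10⁻³ → stable
  85–208 m: −αΔT+βΔS = −(1.1 × 10⁻⁴)(-3.1)+(7.7 × 10⁻⁴)(-4.09) = -2.8 × 10⁻³ → UNSTABLE
The 85–208 m interval has Δρ < 0: lighter water underlies denser water.

85–208 m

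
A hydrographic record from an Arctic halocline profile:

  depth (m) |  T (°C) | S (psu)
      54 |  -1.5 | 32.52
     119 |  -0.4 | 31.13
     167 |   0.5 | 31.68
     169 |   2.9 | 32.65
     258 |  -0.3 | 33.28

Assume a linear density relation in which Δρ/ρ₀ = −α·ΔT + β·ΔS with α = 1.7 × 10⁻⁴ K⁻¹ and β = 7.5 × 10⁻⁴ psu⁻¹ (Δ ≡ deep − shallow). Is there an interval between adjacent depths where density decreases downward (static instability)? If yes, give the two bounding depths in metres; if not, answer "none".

Evaluate Δρ/ρ₀ = −αΔT + βΔS across each adjacent pair:
  54–119 m: −αΔT+βΔS = −(1.7 × 10⁻⁴)(+1.1)+(7.5 × 10⁻⁴)(-1.39) = -1.2 × 10⁻³ → UNSTABLE
  119–167 m: −αΔT+βΔS = −(1.7 × 10⁻⁴)(+0.9)+(7.5 × 10⁻⁴)(+0.55) = 2.6 × 10⁻⁴ → stable
  167–169 m: −αΔT+βΔS = −(1.7 × 10⁻⁴)(+2.4)+(7.5 × 10⁻⁴)(+0.97) = 3.2 × 10⁻⁴ → stable
  169–258 m: −αΔT+βΔS = −(1.7 × 10⁻⁴)(-3.2)+(7.5 × 10⁻⁴)(+0.63) = 1.0 × 10⁻³ → stable
The 54–119 m interval has Δρ < 0: lighter water underlies denser water.

54–119 m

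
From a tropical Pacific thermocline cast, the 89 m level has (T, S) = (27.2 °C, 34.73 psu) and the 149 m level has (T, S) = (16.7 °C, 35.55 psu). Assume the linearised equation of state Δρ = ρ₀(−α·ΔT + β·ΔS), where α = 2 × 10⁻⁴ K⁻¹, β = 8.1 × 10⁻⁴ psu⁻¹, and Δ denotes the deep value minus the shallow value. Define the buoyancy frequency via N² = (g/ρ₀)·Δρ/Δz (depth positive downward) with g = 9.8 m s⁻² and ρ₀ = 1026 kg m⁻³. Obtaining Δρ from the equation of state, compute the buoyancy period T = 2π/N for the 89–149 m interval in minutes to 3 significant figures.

4.93 min

ΔT = -10.5 K, ΔS = +0.82 psu (deep − shallow).
Δρ/ρ₀ = −αΔT + βΔS = 2.10 × 10⁻³ + 6.642 × 10⁻⁴ = 2.7642 × 10⁻³, so Δρ ≈ 2.836 kg m⁻³.
N² = (g/ρ₀)·Δρ/Δz = g·(Δρ/ρ₀)/Δz = 9.8 × 2.7642 × 10⁻³ / 60 = 4.5149 × 10⁻⁴ s⁻².
N = √(4.5149 × 10⁻⁴) = 0.021248 rad s⁻¹ → T = 2π/N = 295.71 s = 4.9285 min ≈ 4.93 min.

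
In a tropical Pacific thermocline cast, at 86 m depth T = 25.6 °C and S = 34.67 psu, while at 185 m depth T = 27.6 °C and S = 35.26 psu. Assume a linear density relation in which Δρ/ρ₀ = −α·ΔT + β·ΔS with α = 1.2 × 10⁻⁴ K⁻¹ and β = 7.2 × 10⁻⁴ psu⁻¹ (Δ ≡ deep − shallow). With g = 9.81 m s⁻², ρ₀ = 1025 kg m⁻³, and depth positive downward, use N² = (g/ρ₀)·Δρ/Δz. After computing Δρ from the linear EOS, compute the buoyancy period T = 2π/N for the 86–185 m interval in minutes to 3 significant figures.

24.5 min

ΔT = +2.0 K, ΔS = +0.59 psu (deep − shallow).
Δρ/ρ₀ = −αΔT + βΔS = -2.40 × 10⁻⁴ + 4.248 × 10⁻⁴ = 1.848 × 10⁻⁴, so Δρ ≈ 0.1894 kg m⁻³.
N² = (g/ρ₀)·Δρ/Δz = g·(Δρ/ρ₀)/Δz = 9.81 × 1.848 × 10⁻⁴ / 99 = 1.8312 × 10⁻⁵ s⁻².
N = √(1.8312 × 10⁻⁵) = 4.2793 × 10⁻³ rad s⁻¹ → T = 2π/N = 1.4683 × 10³ s = 24.472 min ≈ 24.5 min.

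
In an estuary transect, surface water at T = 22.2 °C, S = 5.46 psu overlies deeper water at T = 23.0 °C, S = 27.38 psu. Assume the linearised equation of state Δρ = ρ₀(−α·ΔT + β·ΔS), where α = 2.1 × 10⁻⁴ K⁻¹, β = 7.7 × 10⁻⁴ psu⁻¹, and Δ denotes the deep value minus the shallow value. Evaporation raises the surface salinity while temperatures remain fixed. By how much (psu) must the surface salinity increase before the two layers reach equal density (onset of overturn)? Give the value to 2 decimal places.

21.70 psu

Neutral buoyancy requires −α(T_deep − T_surf) + β(S_deep − S_surf′) = 0.
S_surf′ = S_deep − (α/β)·ΔT = 27.38 − (2.1 × 10⁻⁴/7.7 × 10⁻⁴)·(+0.8) = 27.1618 psu.
Increase required: 27.1618 − 5.46 = 21.7018 psu.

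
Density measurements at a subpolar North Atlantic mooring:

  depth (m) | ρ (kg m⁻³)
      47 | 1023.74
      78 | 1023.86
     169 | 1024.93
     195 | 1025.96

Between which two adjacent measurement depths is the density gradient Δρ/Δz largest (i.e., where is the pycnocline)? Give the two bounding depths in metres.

Compute the density gradient over each adjacent pair:
  47–78 m: Δρ/Δz = 0.12/31 = 3.9 × 10⁻³ kg m⁻⁴
  78–169 m: Δρ/Δz = 1.07/91 = 0.012 kg m⁻⁴
  169–195 m: Δρ/Δz = 1.03/26 = 0.040 kg m⁻⁴
The largest gradient is in the 169–195 m interval — the pycnocline.

169–195 m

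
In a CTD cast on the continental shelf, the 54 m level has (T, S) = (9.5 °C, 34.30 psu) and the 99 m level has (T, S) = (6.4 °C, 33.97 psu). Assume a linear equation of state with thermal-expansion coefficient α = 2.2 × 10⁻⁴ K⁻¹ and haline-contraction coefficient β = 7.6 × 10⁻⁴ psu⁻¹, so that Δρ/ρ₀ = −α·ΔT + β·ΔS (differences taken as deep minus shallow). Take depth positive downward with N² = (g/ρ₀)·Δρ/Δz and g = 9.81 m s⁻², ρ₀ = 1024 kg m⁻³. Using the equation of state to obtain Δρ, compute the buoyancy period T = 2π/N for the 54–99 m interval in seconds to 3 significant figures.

648 s

ΔT = -3.1 K, ΔS = -0.33 psu (deep − shallow).
Δρ/ρ₀ = −αΔT + βΔS = 6.82 × 10⁻⁴ − 2.508 × 10⁻⁴ = 4.312 × 10⁻⁴, so Δρ ≈ 0.4415 kg m⁻³.
N² = (g/ρ₀)·Δρ/Δz = g·(Δρ/ρ₀)/Δz = 9.81 × 4.312 × 10⁻⁴ / 45 = 9.4002 × 10⁻⁵ s⁻².
N = √(9.4002 × 10⁻⁵) = 9.6955 × 10⁻³ rad s⁻¹ → T = 2π/N = 648.05 s ≈ 648 s.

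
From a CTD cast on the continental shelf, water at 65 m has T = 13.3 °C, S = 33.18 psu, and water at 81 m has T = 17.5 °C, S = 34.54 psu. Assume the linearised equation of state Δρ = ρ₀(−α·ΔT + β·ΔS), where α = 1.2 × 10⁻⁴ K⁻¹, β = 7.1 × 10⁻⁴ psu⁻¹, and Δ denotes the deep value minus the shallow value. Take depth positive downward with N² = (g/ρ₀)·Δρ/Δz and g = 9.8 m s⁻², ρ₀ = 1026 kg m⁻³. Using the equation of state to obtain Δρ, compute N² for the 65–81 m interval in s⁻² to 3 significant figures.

2.83 × 10⁻⁴ s⁻²

ΔT = +4.2 K, ΔS = +1.36 psu (deep − shallow).
Δρ/ρ₀ = −αΔT + βΔS = -5.04 × 10⁻⁴ + 9.656 × 10⁻⁴ = 4.616 × 10⁻⁴, so Δρ ≈ 0.4736 kg m⁻³.
N² = (g/ρ₀)·Δρ/Δz = g·(Δρ/ρ₀)/Δz = 9.8 × 4.616 × 10⁻⁴ / 16 = 2.8273 × 10⁻⁴ s⁻² ≈ 2.83 × 10⁻⁴ s⁻².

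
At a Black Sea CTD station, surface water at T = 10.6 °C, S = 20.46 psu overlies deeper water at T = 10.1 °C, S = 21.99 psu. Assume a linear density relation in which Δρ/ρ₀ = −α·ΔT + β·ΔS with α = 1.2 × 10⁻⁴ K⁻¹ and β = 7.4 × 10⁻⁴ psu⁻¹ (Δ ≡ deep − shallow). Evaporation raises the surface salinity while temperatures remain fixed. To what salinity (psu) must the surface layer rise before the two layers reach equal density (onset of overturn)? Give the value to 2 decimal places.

22.07 psu

Neutral buoyancy requires −α(T_deep − T_surf) + β(S_deep − S_surf′) = 0.
S_surf′ = S_deep − (α/β)·ΔT = 21.99 − (1.2 × 10⁻⁴/7.4 × 10⁻⁴)·(-0.5) = 22.0711 psu.
Increase required: 22.0711 − 20.46 = 1.6111 psu.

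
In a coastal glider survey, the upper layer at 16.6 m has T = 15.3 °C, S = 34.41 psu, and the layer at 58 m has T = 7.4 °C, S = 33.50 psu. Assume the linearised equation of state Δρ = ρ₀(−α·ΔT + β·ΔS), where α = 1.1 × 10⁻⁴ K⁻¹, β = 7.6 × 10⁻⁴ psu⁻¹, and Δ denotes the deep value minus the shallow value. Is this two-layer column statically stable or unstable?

stable

ΔT = 7.4 − 15.3 = -7.9 K and ΔS = 33.50 − 34.41 = -0.91 psu (deep − shallow).
−αΔT = 8.69 × 10⁻⁴; βΔS = -6.916 × 10⁻⁴; sum Δρ/ρ₀ = 1.774 × 10⁻⁴.
Δρ/ρ₀ > 0, so Δρ > 0: deeper water is denser → statically stable.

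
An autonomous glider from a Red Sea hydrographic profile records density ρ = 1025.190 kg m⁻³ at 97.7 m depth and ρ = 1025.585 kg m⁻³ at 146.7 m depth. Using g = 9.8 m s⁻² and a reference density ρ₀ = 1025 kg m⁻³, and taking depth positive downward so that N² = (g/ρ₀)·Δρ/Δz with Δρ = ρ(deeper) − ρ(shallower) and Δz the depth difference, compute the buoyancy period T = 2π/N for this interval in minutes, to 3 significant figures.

11.9 min

Δρ = 1025.585 − 1025.190 = 0.395 kg m⁻³ over Δz = 146.7 − 97.7 = 49 m.
N² = (9.8/1025) × (0.395/49) = 7.7073 × 10⁻⁵ s⁻².
N = √(7.7073 × 10⁻⁵) = 8.7791 × 10⁻³ rad s⁻¹, so T = 2π/N = 715.70 s = 11.928 min ≈ 11.9 min.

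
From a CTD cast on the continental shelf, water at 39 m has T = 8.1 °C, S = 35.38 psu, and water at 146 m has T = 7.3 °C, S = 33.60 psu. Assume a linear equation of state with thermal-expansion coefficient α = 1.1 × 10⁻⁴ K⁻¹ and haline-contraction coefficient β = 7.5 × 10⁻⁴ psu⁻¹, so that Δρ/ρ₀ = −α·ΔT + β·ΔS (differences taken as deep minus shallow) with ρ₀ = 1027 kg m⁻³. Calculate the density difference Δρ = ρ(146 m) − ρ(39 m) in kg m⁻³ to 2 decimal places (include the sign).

ΔT = -0.8 K, ΔS = -1.78 psu (deep − shallow).
Δρ/ρ₀ = −(1.1 × 10⁻⁴)(-0.8) + (7.5 × 10⁻⁴)(-1.78) = -1.247 × 10⁻³.
Δρ = 1027 × (-1.247 × 10⁻³) = -1.28 kg m⁻³.
Negative Δρ: lighter below, statically unstable.

-1.28 kg m⁻³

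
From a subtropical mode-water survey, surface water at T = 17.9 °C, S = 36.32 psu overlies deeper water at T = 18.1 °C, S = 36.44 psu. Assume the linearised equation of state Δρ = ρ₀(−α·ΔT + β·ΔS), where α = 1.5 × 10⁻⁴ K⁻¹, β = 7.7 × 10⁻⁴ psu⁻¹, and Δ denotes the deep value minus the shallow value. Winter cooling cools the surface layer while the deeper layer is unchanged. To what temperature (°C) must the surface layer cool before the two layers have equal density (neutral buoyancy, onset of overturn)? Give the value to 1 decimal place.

Neutral buoyancy requires Δρ = 0, i.e. −α(T_deep − T_surf′) + β(S_deep − S_surf) = 0.
T_surf′ = T_deep − (β/α)·ΔS = 18.1 − (7.7 × 10⁻⁴/1.5 × 10⁻⁴)·(+0.12) = 17.484 °C.
Cooling required: 17.9 − (17.484) = 0.416 °C.

17.5 °C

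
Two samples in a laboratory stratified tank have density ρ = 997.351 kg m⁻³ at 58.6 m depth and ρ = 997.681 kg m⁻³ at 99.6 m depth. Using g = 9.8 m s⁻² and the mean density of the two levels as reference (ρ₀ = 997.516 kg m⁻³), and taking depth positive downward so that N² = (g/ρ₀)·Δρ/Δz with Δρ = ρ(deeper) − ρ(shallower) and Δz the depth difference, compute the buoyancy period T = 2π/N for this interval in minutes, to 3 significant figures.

11.8 min

Δρ = 997.681 − 997.351 = 0.330 kg m⁻³ over Δz = 99.6 − 58.6 = 41 m.
N² = (9.8/997.516) × (0.330/41) = 7.9074 × 10⁻⁵ s⁻².
N = √(7.9074 × 10⁻⁵) = 8.8924 × 10⁻³ rad s⁻¹, so T = 2π/N = 706.58 s = 11.776 min ≈ 11.8 min.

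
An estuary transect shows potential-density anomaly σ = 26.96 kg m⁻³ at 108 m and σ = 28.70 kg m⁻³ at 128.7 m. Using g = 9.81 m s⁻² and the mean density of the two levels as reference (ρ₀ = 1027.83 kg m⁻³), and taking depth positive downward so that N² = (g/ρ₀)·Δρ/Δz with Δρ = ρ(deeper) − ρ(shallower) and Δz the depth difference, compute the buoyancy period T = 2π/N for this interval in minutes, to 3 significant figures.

Δρ = 1028.70 − 1026.96 = 1.74 kg m⁻³ over Δz = 128.7 − 108 = 20.7 m.
N² = (9.81/1027.83) × (1.74/20.7) = 8.0228 × 10⁻⁴ s⁻².
N = √(8.0228 × 10⁻⁴) = 0.028325 rad s⁻¹, so T = 2π/N = 221.82 s = 3.6970 min ≈ 3.70 min.

3.70 min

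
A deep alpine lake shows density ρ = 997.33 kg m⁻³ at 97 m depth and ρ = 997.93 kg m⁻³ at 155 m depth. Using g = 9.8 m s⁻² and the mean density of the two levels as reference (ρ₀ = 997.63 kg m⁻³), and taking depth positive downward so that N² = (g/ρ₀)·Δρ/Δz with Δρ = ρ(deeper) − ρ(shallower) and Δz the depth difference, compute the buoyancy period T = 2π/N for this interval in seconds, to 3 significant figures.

Δρ = 997.93 − 997.33 = 0.60 kg m⁻³ over Δz = 155 − 97 = 58 m.
N² = (9.8/997.63) × (0.60/58) = 1.0162 × 10⁻⁴ s⁻².
N = √(1.0162 × 10⁻⁴) = 0.010081 rad s⁻¹, so T = 2π/N = 623.27 s ≈ 623 s.
N² > 0, so the interval is statically stable.

623 s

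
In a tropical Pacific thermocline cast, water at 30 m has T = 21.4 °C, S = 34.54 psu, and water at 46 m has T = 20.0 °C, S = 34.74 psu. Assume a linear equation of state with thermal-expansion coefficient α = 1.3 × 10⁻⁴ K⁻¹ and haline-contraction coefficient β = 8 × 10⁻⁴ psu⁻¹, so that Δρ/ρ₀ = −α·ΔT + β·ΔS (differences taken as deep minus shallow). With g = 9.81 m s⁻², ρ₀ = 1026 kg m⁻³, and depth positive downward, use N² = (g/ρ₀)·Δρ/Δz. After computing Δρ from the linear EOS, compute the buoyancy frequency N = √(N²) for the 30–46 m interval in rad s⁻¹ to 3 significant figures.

0.0145 rad s⁻¹

ΔT = -1.4 K, ΔS = +0.20 psu (deep − shallow).
Δρ/ρ₀ = −αΔT + βΔS = 1.82 × 10⁻⁴ + 1.60 × 10⁻⁴ = 3.42 × 10⁻⁴, so Δρ ≈ 0.3509 kg m⁻³.
N² = (g/ρ₀)·Δρ/Δz = g·(Δρ/ρ₀)/Δz = 9.81 × 3.42 × 10⁻⁴ / 16 = 2.0969 × 10⁻⁴ s⁻².
N = √(2.0969 × 10⁻⁴) = 0.014481 rad s⁻¹ ≈ 0.0145 rad s⁻¹.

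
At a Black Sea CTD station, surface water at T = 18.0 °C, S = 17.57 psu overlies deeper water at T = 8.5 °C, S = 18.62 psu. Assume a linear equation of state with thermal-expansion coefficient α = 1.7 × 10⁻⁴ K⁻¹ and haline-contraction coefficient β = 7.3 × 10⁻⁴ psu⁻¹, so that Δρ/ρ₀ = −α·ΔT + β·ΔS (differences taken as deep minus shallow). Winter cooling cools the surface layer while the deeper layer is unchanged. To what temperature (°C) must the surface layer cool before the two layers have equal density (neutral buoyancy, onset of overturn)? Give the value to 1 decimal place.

4.0 °C

Neutral buoyancy requires Δρ = 0, i.e. −α(T_deep − T_surf′) + β(S_deep − S_surf) = 0.
T_surf′ = T_deep − (β/α)·ΔS = 8.5 − (7.3 × 10⁻⁴/1.7 × 10⁻⁴)·(+1.05) = 3.991 °C.
Cooling required: 18.0 − (3.991) = 14.009 °C.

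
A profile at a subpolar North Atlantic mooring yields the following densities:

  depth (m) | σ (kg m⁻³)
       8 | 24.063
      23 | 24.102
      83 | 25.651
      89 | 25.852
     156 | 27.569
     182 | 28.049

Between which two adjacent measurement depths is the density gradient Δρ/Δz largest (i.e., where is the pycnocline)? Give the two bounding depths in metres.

83–89 m

Compute the density gradient over each adjacent pair:
  8–23 m: Δρ/Δz = 0.039/15 = 2.6 × 10⁻³ kg m⁻⁴
  23–83 m: Δρ/Δz = 1.549/60 = 0.026 kg m⁻⁴
  83–89 m: Δρ/Δz = 0.201/6 = 0.034 kg m⁻⁴
  89–156 m: Δρ/Δz = 1.717/67 = 0.026 kg m⁻⁴
  156–182 m: Δρ/Δz = 0.480/26 = 0.018 kg m⁻⁴
The largest gradient is in the 83–89 m interval — the pycnocline.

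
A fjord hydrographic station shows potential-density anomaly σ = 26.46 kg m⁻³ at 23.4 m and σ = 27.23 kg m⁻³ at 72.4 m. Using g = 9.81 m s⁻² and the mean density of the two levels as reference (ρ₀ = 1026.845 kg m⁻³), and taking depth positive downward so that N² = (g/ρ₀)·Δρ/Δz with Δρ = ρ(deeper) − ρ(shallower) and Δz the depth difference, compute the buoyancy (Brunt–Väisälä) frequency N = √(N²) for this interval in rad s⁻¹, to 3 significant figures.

Δρ = 1027.23 − 1026.46 = 0.77 kg m⁻³ over Δz = 72.4 − 23.4 = 49 m.
N² = (9.81/1026.845) × (0.77/49) = 1.5013 × 10⁻⁴ s⁻².
N = √(1.5013 × 10⁻⁴) = 0.012253 rad s⁻¹ ≈ 0.0123 rad s⁻¹.

0.0123 rad s⁻¹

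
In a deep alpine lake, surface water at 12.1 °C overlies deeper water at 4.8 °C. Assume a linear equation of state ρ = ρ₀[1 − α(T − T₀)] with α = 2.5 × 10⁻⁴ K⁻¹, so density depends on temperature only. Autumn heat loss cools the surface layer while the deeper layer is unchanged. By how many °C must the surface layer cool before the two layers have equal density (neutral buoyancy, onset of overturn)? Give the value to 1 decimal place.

With temperature the only control, equal density requires T_surf′ = T_deep.
T_surf′ = 4.8 °C.
Cooling required: 12.1 − 4.8 = 7.3 °C.

7.3 °C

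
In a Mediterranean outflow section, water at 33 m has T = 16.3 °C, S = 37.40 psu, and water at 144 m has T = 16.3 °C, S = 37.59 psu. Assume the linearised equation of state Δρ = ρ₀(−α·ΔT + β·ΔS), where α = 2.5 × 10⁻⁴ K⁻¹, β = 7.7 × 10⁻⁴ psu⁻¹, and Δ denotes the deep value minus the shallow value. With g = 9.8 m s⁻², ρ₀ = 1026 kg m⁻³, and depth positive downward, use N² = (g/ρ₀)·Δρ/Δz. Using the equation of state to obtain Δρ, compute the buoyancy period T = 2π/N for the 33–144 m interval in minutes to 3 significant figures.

ΔT = +0.0 K, ΔS = +0.19 psu (deep − shallow).
Δρ/ρ₀ = −αΔT + βΔS = 0 + 1.463 × 10⁻⁴ = 1.463 × 10⁻⁴, so Δρ ≈ 0.1501 kg m⁻³.
N² = (g/ρ₀)·Δρ/Δz = g·(Δρ/ρ₀)/Δz = 9.8 × 1.463 × 10⁻⁴ / 111 = 1.2917 × 10⁻⁵ s⁻².
N = √(1.2917 × 10⁻⁵) = 3.5940 × 10⁻³ rad s⁻¹ → T = 2π/N = 1.7482 × 10³ s = 29.137 min ≈ 29.1 min.

29.1 min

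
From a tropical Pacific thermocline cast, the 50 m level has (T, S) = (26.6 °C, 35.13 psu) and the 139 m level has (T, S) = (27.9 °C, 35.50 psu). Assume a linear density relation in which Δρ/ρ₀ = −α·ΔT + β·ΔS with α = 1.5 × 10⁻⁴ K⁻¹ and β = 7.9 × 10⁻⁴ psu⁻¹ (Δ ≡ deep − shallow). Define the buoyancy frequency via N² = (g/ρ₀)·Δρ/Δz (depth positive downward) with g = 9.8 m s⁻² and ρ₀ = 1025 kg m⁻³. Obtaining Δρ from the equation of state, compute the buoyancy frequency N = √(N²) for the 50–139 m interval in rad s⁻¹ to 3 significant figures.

3.27 × 10⁻³ rad s⁻¹

ΔT = +1.3 K, ΔS = +0.37 psu (deep − shallow).
Δρ/ρ₀ = −αΔT + βΔS = -1.95 × 10⁻⁴ + 2.923 × 10⁻⁴ = 9.73 × 10⁻⁵, so Δρ ≈ 0.09973 kg m⁻³.
N² = (g/ρ₀)·Δρ/Δz = g·(Δρ/ρ₀)/Δz = 9.8 × 9.73 × 10⁻⁵ / 89 = 1.0714 × 10⁻⁵ s⁻².
N = √(1.0714 × 10⁻⁵) = 3.2732 × 10⁻³ rad s⁻¹ ≈ 3.27 × 10⁻³ rad s⁻¹.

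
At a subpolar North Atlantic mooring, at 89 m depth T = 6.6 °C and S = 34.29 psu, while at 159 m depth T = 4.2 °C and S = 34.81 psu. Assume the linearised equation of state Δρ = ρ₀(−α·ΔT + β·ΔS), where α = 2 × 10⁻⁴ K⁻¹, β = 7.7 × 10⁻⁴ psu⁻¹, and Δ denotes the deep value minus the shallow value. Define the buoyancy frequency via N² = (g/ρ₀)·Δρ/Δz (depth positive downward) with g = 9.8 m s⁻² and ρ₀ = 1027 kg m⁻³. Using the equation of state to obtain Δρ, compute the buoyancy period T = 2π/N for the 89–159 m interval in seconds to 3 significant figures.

566 s

ΔT = -2.4 K, ΔS = +0.52 psu (deep − shallow).
Δρ/ρ₀ = −αΔT + βΔS = 4.80 × 10⁻⁴ + 4.004 × 10⁻⁴ = 8.804 × 10⁻⁴, so Δρ ≈ 0.9042 kg m⁻³.
N² = (g/ρ₀)·Δρ/Δz = g·(Δρ/ρ₀)/Δz = 9.8 × 8.804 × 10⁻⁴ / 70 = 1.2326 × 10⁻⁴ s⁻².
N = √(1.2326 × 10⁻⁴) = 0.011102 rad s⁻¹ → T = 2π/N = 565.95 s ≈ 566 s.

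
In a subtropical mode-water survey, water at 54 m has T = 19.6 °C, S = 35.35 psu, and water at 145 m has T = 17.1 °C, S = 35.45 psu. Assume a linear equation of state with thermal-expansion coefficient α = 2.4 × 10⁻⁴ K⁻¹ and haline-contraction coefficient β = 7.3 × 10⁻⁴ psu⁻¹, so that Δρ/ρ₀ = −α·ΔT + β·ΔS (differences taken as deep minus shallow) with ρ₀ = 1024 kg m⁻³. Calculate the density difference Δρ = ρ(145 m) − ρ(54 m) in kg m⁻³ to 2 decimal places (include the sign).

ΔT = -2.5 K, ΔS = +0.10 psu (deep − shallow).
Δρ/ρ₀ = −(2.4 × 10⁻⁴)(-2.5) + (7.3 × 10⁻⁴)(+0.10) = 6.73 × 10⁻⁴.
Δρ = 1024 × (6.73 × 10⁻⁴) = +0.69 kg m⁻³.
Positive Δρ: denser below, stable.

+0.69 kg m⁻³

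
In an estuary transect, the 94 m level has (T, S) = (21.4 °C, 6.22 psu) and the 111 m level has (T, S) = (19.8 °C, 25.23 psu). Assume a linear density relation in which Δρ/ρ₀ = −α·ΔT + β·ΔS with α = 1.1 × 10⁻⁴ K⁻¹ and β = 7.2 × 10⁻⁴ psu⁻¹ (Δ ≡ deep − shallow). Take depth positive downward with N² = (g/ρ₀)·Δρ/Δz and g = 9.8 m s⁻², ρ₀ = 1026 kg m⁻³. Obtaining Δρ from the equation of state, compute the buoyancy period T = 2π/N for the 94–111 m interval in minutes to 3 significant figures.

ΔT = -1.6 K, ΔS = +19.01 psu (deep − shallow).
Δρ/ρ₀ = −αΔT + βΔS = 1.76 × 10⁻⁴ + 0.0136872 = 0.0138632, so Δρ ≈ 14.22 kg m⁻³.
N² = (g/ρ₀)·Δρ/Δz = g·(Δρ/ρ₀)/Δz = 9.8 × 0.0138632 / 17 = 7.9917 × 10⁻³ s⁻².
N = √(7.9917 × 10⁻³) = 0.089396 rad s⁻¹ → T = 2π/N = 70.285 s = 1.1714 min ≈ 1.17 min.

1.17 min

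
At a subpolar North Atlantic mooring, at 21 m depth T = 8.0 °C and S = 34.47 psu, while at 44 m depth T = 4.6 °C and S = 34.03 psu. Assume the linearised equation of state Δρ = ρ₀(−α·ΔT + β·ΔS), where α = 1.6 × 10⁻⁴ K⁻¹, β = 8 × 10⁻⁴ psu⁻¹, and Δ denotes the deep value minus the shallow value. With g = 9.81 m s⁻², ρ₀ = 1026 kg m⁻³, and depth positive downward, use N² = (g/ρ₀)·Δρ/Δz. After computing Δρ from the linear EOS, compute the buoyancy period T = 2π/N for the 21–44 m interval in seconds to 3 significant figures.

ΔT = -3.4 K, ΔS = -0.44 psu (deep − shallow).
Δρ/ρ₀ = −αΔT + βΔS = 5.44 × 10⁻⁴ − 3.52 × 10⁻⁴ = 1.92 × 10⁻⁴, so Δρ ≈ 0.1970 kg m⁻³.
N² = (g/ρ₀)·Δρ/Δz = g·(Δρ/ρ₀)/Δz = 9.81 × 1.92 × 10⁻⁴ / 23 = 8.1892 × 10⁻⁵ s⁻².
N = √(8.1892 × 10⁻⁵) = 9.0494 × 10⁻³ rad s⁻¹ → T = 2π/N = 694.32 s ≈ 694 s.

694 s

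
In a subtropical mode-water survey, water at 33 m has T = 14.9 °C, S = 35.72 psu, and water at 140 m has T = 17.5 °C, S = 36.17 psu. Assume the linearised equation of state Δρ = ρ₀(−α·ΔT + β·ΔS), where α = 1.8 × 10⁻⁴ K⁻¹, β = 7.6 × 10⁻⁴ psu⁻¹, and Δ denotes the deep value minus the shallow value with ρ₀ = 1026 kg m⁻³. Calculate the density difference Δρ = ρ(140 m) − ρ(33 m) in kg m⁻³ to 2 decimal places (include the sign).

ΔT = +2.6 K, ΔS = +0.45 psu (deep − shallow).
Δρ/ρ₀ = −(1.8 × 10⁻⁴)(+2.6) + (7.6 × 10⁻⁴)(+0.45) = -1.26 × 10⁻⁴.
Δρ = 1026 × (-1.26 × 10⁻⁴) = -0.13 kg m⁻³.
Negative Δρ: lighter below, statically unstable.

-0.13 kg m⁻³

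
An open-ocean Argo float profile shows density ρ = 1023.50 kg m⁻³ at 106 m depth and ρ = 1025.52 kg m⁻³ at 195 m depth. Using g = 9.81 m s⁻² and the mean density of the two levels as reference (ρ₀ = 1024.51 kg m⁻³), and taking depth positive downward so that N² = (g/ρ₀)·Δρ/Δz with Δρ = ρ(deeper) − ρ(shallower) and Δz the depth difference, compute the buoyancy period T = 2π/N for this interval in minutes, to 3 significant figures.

7.10 min

Δρ = 1025.52 − 1023.50 = 2.02 kg m⁻³ over Δz = 195 − 106 = 89 m.
N² = (9.81/1024.51) × (2.02/89) = 2.1733 × 10⁻⁴ s⁻².
N = √(2.1733 × 10⁻⁴) = 0.014742 rad s⁻¹, so T = 2π/N = 426.21 s = 7.1035 min ≈ 7.10 min.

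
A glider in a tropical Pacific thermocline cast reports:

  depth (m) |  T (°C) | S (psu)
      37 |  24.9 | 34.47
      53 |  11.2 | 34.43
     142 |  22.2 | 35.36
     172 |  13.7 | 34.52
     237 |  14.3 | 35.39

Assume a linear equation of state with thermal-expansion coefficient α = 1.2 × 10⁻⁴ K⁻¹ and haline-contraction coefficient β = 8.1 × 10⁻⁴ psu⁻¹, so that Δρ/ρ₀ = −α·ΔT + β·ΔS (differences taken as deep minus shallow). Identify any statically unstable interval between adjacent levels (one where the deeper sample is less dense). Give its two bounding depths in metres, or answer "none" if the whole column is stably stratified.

53–142 m

Evaluate Δρ/ρ₀ = −αΔT + βΔS across each adjacent pair:
  37–53 m: −αΔT+βΔS = −(1.2 × 10⁻⁴)(-13.7)+(8.1 × 10⁻⁴)(-0.04) = 1.6 × 10⁻³ → stable
  53–142 m: −αΔT+βΔS = −(1.2 × 10⁻⁴)(+11.0)+(8.1 × 10⁻⁴)(+0.93) = -5.7 × 10⁻⁴ → UNSTABLE
  142–172 m: −αΔT+βΔS = −(1.2 × 10⁻⁴)(-8.5)+(8.1 × 10⁻⁴)(-0.84) = 3.4 × 10⁻⁴ → stable
  172–237 m: −αΔT+βΔS = −(1.2 × 10⁻⁴)(+0.6)+(8.1 × 10⁻⁴)(+0.87) = 6.3 × 10⁻⁴ → stable
The 53–142 m interval has Δρ < 0: lighter water underlies denser water.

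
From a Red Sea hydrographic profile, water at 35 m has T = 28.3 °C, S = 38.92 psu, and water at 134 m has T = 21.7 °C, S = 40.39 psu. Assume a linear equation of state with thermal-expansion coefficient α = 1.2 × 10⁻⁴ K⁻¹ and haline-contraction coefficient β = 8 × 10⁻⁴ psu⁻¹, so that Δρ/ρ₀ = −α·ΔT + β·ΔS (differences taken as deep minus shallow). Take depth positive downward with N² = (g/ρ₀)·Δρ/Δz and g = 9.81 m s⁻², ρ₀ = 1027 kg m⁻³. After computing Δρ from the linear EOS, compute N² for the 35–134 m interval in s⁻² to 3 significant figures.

ΔT = -6.6 K, ΔS = +1.47 psu (deep − shallow).
Δρ/ρ₀ = −αΔT + βΔS = 7.92 × 10⁻⁴ + 1.176 × 10⁻³ = 1.968 × 10⁻³, so Δρ ≈ 2.021 kg m⁻³.
N² = (g/ρ₀)·Δρ/Δz = g·(Δρ/ρ₀)/Δz = 9.81 × 1.968 × 10⁻³ / 99 = 1.9501 × 10⁻⁴ s⁻² ≈ 1.95 × 10⁻⁴ s⁻².

1.95 × 10⁻⁴ s⁻²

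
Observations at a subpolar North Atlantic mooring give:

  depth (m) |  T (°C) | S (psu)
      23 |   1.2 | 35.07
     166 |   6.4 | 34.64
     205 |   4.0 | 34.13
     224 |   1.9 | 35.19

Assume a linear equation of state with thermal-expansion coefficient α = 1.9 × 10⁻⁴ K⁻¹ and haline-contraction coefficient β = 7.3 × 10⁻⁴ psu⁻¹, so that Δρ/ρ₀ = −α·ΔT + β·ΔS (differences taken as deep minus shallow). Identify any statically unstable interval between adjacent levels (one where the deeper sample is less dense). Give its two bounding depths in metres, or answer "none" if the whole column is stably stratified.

Evaluate Δρ/ρ₀ = −αΔT + βΔS across each adjacent pair:
  23–166 m: −αΔT+βΔS = −(1.9 × 10⁻⁴)(+5.2)+(7.3 × 10⁻⁴)(-0.43) = -1.3 × 10⁻³ → UNSTABLE
  166–205 m: −αΔT+βΔS = −(1.9 × 10⁻⁴)(-2.4)+(7.3 × 10⁻⁴)(-0.51) = 8.4 × 10⁻⁵ → stable
  205–224 m: −αΔT+βΔS = −(1.9 × 10⁻⁴)(-2.1)+(7.3 × 10⁻⁴)(+1.06) = 1.2 × 10⁻³ → stable
The 23–166 m interval has Δρ < 0: lighter water underlies denser water.

23–166 m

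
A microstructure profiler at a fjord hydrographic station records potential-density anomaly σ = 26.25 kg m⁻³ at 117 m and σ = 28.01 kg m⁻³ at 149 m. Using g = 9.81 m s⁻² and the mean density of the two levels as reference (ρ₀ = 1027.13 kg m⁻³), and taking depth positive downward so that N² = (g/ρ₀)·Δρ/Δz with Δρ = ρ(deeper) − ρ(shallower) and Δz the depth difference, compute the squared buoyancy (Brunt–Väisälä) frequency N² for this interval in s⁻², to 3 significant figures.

5.25 × 10⁻⁴ s⁻²

Δρ = 1028.01 − 1026.25 = 1.76 kg m⁻³ over Δz = 149 − 117 = 32 m.
N² = (9.81/1027.13) × (1.76/32) = 5.2530 × 10⁻⁴ s⁻² ≈ 5.25 × 10⁻⁴ s⁻².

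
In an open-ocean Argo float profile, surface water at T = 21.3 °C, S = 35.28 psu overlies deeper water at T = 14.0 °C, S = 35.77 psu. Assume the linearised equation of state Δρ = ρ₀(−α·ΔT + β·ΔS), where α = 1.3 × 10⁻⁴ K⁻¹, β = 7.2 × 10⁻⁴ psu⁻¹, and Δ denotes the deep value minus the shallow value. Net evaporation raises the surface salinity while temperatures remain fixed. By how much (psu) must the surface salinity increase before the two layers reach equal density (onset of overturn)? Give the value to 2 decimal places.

Neutral buoyancy requires −α(T_deep − T_surf) + β(S_deep − S_surf′) = 0.
S_surf′ = S_deep − (α/β)·ΔT = 35.77 − (1.3 × 10⁻⁴/7.2 × 10⁻⁴)·(-7.3) = 37.0881 psu.
Increase required: 37.0881 − 35.28 = 1.8081 psu.

1.81 psu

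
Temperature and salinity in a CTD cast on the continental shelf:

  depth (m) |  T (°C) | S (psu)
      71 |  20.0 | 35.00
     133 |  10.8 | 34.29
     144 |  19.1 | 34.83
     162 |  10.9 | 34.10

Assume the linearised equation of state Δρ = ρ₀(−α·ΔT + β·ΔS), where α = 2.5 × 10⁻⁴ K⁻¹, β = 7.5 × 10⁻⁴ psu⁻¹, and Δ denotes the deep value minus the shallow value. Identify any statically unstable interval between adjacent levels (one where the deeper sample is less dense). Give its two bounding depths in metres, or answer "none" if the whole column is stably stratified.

133–144 m

Evaluate Δρ/ρ₀ = −αΔT + βΔS across each adjacent pair:
  71–133 m: −αΔT+βΔS = −(2.5 × 10⁻⁴)(-9.2)+(7.5 × 10⁻⁴)(-0.71) = 1.8 × 10⁻³ → stable
  133–144 m: −αΔT+βΔS = −(2.5 × 10⁻⁴)(+8.3)+(7.5 × 10⁻⁴)(+0.54) = -1.7 × 10⁻³ → UNSTABLE
  144–162 m: −αΔT+βΔS = −(2.5 × 10⁻⁴)(-8.2)+(7.5 × 10⁻⁴)(-0.73) = 1.5 × 10⁻³ → stable
The 133–144 m interval has Δρ < 0: lighter water underlies denser water.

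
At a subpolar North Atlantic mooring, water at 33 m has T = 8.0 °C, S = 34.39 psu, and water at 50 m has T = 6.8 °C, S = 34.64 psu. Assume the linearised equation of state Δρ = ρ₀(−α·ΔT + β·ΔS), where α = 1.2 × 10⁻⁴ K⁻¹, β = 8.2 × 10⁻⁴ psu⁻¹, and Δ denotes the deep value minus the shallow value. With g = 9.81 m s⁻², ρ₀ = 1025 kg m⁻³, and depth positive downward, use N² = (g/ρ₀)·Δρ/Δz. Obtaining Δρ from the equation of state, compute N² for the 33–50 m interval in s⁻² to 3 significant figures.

2.01 × 10⁻⁴ s⁻²

ΔT = -1.2 K, ΔS = +0.25 psu (deep − shallow).
Δρ/ρ₀ = −αΔT + βΔS = 1.44 × 10⁻⁴ + 2.05 × 10⁻⁴ = 3.49 × 10⁻⁴, so Δρ ≈ 0.3577 kg m⁻³.
N² = (g/ρ₀)·Δρ/Δz = g·(Δρ/ρ₀)/Δz = 9.81 × 3.49 × 10⁻⁴ / 17 = 2.0139 × 10⁻⁴ s⁻² ≈ 2.01 × 10⁻⁴ s⁻².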